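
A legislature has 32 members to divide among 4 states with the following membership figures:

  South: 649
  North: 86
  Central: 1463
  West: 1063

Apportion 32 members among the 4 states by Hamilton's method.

South 6, North 1, Central 14, West 11

Total 3261; standard divisor 3261/32 ≈ 101.906.
Standard quotas: South 6.369, North 0.844, Central 14.356, West 10.431.
Lower quotas: South 6, North 0, Central 14, West 10 (sum 30, leaving 2 seats).
Remainders in descending order: North 0.844, West 0.431, South 0.369, Central 0.356.
Largest remainders: North, West receive the extra seats.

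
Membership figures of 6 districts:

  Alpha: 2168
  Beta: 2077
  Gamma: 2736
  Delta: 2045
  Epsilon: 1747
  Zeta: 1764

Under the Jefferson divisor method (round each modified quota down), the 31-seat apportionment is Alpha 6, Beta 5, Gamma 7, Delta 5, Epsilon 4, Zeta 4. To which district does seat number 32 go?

Priority for the next seat is population ÷ (current seats + 1).
Priorities: Alpha 309.714, Beta 346.167, Gamma 342.000, Delta 340.833, Epsilon 349.400, Zeta 352.800.
Highest priority: Zeta.

Zeta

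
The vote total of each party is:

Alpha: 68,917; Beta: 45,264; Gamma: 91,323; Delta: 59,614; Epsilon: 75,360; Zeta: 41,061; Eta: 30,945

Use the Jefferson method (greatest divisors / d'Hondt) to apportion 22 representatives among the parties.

Standard divisor 412484/22 ≈ 18749.273; standard quotas: Alpha 3.676, Beta 2.414, Gamma 4.871, Delta 3.180, Epsilon 4.019, Zeta 2.190, Eta 1.650.
Rounding down gives 3, 2, 4, 3, 4, 2, 1 = 19 seats, so the divisor must be adjusted.
With modified divisor 15300: modified quotas Alpha 4.504, Beta 2.958, Gamma 5.969, Delta 3.896, Epsilon 4.925, Zeta 2.684, Eta 2.023.
Rounding down: Alpha 4, Beta 2, Gamma 5, Delta 3, Epsilon 4, Zeta 2, Eta 2 (total 22).

Alpha 4; Beta 2; Gamma 5; Delta 3; Epsilon 4; Zeta 2; Eta 2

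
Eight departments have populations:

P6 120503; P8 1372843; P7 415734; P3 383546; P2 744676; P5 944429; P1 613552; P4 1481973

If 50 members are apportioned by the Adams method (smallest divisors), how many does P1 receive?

Standard divisor 6077256/50 ≈ 121545.12; standard quotas: P6 0.991, P8 11.295, P7 3.420, P3 3.156, P2 6.127, P5 7.770, P1 5.048, P4 12.193.
Rounding up gives 1, 12, 4, 4, 7, 8, 6, 13 = 55 seats, so the divisor must be adjusted.
With modified divisor 131300: modified quotas P6 0.918, P8 10.456, P7 3.166, P3 2.921, P2 5.672, P5 7.193, P1 4.673, P4 11.287.
Rounding up: P6 1, P8 11, P7 4, P3 3, P2 6, P5 8, P1 5, P4 12 (total 50).
P1 receives 5.

5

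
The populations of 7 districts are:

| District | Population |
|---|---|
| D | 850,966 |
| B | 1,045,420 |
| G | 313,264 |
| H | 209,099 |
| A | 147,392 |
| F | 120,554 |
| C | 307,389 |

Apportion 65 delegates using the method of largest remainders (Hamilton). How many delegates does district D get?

The standard divisor is 2994084/65 ≈ 46062.831.
Standard quotas: D 18.4740, B 22.6955, G 6.8008, H 4.5394, A 3.1998, F 2.6172, C 6.6733.
Lower quotas: D 18, B 22, G 6, H 4, A 3, F 2, C 6 (sum 61, leaving 4 seats).
Remainders in descending order: G 0.8008, B 0.6955, C 0.6733, F 0.6172, H 0.5394, D 0.4740, A 0.1998.
The surplus seats go to G, B, C, F.
D receives 18.

18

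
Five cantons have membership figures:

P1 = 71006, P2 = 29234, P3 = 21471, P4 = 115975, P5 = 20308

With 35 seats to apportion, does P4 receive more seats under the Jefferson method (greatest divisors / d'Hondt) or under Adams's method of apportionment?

Jefferson

Jefferson: P1 10, P2 4, P3 3, P4 16, P5 2.
Adams: P1 10, P2 4, P3 3, P4 15, P5 3.
P4 gets 16 under Jefferson and 15 under Adams.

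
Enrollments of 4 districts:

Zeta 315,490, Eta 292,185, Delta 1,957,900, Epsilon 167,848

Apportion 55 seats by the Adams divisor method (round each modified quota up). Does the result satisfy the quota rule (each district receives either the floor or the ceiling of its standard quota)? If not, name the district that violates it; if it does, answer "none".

Delta

Standard quotas: Zeta 6.348, Eta 5.879, Delta 39.395, Epsilon 3.377.
Adams allocation: Zeta 7, Eta 6, Delta 38, Epsilon 4.
Delta has quota 39.395 (lower 39, upper 40) but receives 38 — outside the quota interval.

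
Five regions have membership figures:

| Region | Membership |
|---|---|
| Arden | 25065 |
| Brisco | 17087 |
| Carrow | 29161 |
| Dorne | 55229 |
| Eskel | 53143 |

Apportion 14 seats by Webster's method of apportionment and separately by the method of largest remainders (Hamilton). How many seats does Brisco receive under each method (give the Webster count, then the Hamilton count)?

Webster: Arden 2, Brisco 1, Carrow 2, Dorne 5, Eskel 4.
Hamilton: Arden 2, Brisco 2, Carrow 2, Dorne 4, Eskel 4.
Brisco gets 1 under Webster and 2 under Hamilton.

1 and 2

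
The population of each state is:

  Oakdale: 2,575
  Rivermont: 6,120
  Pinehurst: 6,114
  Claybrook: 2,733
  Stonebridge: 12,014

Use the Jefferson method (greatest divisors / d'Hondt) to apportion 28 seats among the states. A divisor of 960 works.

With modified divisor 960: modified quotas Oakdale 2.682, Rivermont 6.375, Pinehurst 6.369, Claybrook 2.847, Stonebridge 12.515.
Rounding down: Oakdale 2, Rivermont 6, Pinehurst 6, Claybrook 2, Stonebridge 12 (total 28).

Oakdale: 2, Rivermont: 6, Pinehurst: 6, Claybrook: 2, Stonebridge: 12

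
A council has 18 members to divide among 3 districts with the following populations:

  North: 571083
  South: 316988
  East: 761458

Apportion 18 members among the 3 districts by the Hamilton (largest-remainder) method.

North 6; South 4; East 8

Standard divisor: 1649529 ÷ 18 ≈ 91640.5.
Standard quotas: North 6.2318, South 3.4590, East 8.3092.
Lower quotas: North 6, South 3, East 8 (sum 17, leaving 1 seat).
Remainders in descending order: South 0.4590, East 0.3092, North 0.2318.
Largest remainder: South receives the extra seat.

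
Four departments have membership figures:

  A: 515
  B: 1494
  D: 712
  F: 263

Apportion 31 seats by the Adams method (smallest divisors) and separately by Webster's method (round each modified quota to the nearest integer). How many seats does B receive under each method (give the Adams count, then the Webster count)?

15 and 16

Adams: A 6, B 15, D 7, F 3.
Webster: A 5, B 16, D 7, F 3.
B gets 15 under Adams and 16 under Webster.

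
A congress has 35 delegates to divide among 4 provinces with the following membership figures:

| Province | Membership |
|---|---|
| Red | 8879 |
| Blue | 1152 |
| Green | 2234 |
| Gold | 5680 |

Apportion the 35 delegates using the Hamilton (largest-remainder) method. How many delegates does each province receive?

The standard divisor is 17945/35 ≈ 512.714.
Standard quotas: Red 17.3176, Blue 2.2469, Green 4.3572, Gold 11.0783.
Lower quotas: Red 17, Blue 2, Green 4, Gold 11 (sum 34, leaving 1 seat).
Remainders in descending order: Green 0.3572, Red 0.3176, Blue 0.2469, Gold 0.0783.
The surplus seat goes to Green.

Red 17; Blue 2; Green 5; Gold 11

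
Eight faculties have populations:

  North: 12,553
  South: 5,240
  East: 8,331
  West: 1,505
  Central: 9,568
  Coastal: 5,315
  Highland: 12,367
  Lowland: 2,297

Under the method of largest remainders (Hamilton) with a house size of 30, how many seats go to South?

The standard divisor is 57176/30 ≈ 1905.867.
Standard quotas: North 6.5865, South 2.7494, East 4.3712, West 0.7897, Central 5.0203, Coastal 2.7888, Highland 6.4889, Lowland 1.2052.
Lower quotas: North 6, South 2, East 4, West 0, Central 5, Coastal 2, Highland 6, Lowland 1 (sum 26, leaving 4 seats).
Remainders in descending order: West 0.7897, Coastal 0.7888, South 0.7494, North 0.5865, Highland 0.4889, East 0.3712, Lowland 0.2052, Central 0.0203.
Largest remainders: West, Coastal, South, North receive the extra seats.
South receives 3.

3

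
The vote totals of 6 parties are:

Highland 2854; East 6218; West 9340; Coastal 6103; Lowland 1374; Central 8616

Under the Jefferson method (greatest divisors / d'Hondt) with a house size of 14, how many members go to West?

4

Standard divisor 34505/14 ≈ 2464.643; standard quotas: Highland 1.158, East 2.523, West 3.790, Coastal 2.476, Lowland 0.557, Central 3.496.
Rounding down gives 1, 2, 3, 2, 0, 3 = 11 seats, so the divisor must be adjusted.
With modified divisor 2050: modified quotas Highland 1.392, East 3.033, West 4.556, Coastal 2.977, Lowland 0.670, Central 4.203.
Rounding down: Highland 1, East 3, West 4, Coastal 2, Lowland 0, Central 4 (total 14).
West receives 4.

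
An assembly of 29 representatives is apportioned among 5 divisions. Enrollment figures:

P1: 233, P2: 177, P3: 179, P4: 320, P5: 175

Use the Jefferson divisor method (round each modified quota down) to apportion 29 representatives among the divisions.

Standard divisor 1084/29 ≈ 37.379; standard quotas: P1 6.233, P2 4.735, P3 4.789, P4 8.561, P5 4.682.
Rounding down gives 6, 4, 4, 8, 4 = 26 seats, so the divisor must be adjusted.
With modified divisor 35.2: modified quotas P1 6.619, P2 5.028, P3 5.085, P4 9.091, P5 4.972.
Rounding down: P1 6, P2 5, P3 5, P4 9, P5 4 (total 29).

P1: 6, P2: 5, P3: 5, P4: 9, P5: 4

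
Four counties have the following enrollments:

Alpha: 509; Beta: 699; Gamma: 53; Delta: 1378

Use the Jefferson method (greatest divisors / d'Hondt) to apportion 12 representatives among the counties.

Alpha: 2; Beta: 3; Gamma: 0; Delta: 7

Standard divisor 2639/12 ≈ 219.917; standard quotas: Alpha 2.315, Beta 3.178, Gamma 0.241, Delta 6.266.
Rounding down gives 2, 3, 0, 6 = 11 seats, so the divisor must be adjusted.
With modified divisor 190: modified quotas Alpha 2.679, Beta 3.679, Gamma 0.279, Delta 7.253.
Rounding down: Alpha 2, Beta 3, Gamma 0, Delta 7 (total 12).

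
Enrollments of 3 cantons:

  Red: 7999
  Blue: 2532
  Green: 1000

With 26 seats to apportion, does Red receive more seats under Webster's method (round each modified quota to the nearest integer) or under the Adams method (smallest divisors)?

Webster: Red 18, Blue 6, Green 2.
Adams: Red 17, Blue 6, Green 3.
Red gets 18 under Webster and 17 under Adams.

Webster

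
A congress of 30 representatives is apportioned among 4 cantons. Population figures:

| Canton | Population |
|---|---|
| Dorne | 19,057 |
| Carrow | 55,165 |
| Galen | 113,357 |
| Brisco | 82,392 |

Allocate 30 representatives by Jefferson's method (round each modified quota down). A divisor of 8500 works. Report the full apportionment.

With modified divisor 8500: modified quotas Dorne 2.242, Carrow 6.490, Galen 13.336, Brisco 9.693.
Rounding down: Dorne 2, Carrow 6, Galen 13, Brisco 9 (total 30).

Dorne=2, Carrow=6, Galen=13, Brisco=9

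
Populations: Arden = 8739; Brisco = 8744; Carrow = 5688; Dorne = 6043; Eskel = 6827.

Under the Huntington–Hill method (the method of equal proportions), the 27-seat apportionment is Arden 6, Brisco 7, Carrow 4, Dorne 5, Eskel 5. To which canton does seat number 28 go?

Priority for the next seat is population ÷ (√(s·(s+1))).
Priorities: Arden 1348.457, Brisco 1168.466, Carrow 1271.875, Dorne 1103.296, Eskel 1246.434.
Highest priority: Arden.

Arden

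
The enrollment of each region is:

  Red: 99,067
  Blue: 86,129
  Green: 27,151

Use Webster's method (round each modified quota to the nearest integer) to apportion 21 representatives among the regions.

Standard divisor 212347/21 ≈ 10111.762; standard quotas: Red 9.797, Blue 8.518, Green 2.685.
Rounding to the nearest integer gives 10, 9, 3 = 22 seats, so the divisor must be adjusted.
With modified divisor 10300: modified quotas Red 9.618, Blue 8.362, Green 2.636.
Rounding to the nearest integer: Red 10, Blue 8, Green 3 (total 21).

Red: 10, Blue: 8, Green: 3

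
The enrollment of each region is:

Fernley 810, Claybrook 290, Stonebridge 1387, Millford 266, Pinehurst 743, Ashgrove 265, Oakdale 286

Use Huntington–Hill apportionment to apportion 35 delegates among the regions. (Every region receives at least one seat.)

With divisor 116: modified quotas Fernley 6.983, Claybrook 2.500, Stonebridge 11.957, Millford 2.293, Pinehurst 6.405, Ashgrove 2.284, Oakdale 2.466.
Geometric-mean thresholds: Fernley √(6·7)=6.481, Claybrook √(2·3)=2.449, Stonebridge √(11·12)=11.489, Millford √(2·3)=2.449, Pinehurst √(6·7)=6.481, Ashgrove √(2·3)=2.449, Oakdale √(2·3)=2.449.
Each quota rounded against its threshold gives Fernley 7, Claybrook 3, Stonebridge 12, Millford 2, Pinehurst 6, Ashgrove 2, Oakdale 3 (total 35).

Fernley 7, Claybrook 3, Stonebridge 12, Millford 2, Pinehurst 6, Ashgrove 2, Oakdale 3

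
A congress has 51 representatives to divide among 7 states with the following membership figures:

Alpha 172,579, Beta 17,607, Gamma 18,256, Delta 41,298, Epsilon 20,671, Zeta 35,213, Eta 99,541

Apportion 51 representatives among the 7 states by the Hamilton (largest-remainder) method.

Total 405165; standard divisor 405165/51 ≈ 7944.412.
Standard quotas: Alpha 21.7233, Beta 2.2163, Gamma 2.2980, Delta 5.1984, Epsilon 2.6020, Zeta 4.4324, Eta 12.5297.
Lower quotas: Alpha 21, Beta 2, Gamma 2, Delta 5, Epsilon 2, Zeta 4, Eta 12 (sum 48, leaving 3 seats).
Remainders in descending order: Alpha 0.7233, Epsilon 0.6020, Eta 0.5297, Zeta 0.4324, Gamma 0.2980, Beta 0.2163, Delta 0.1984.
The surplus seats go to Alpha, Epsilon, Eta.

Alpha 22, Beta 2, Gamma 2, Delta 5, Epsilon 3, Zeta 4, Eta 13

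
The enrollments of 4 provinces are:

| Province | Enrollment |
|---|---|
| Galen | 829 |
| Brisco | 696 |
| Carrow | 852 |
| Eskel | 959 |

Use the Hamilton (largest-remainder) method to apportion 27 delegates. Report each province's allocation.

Standard divisor: 3336 ÷ 27 ≈ 123.556.
Standard quotas: Galen 6.710, Brisco 5.633, Carrow 6.896, Eskel 7.762.
Lower quotas: Galen 6, Brisco 5, Carrow 6, Eskel 7 (sum 24, leaving 3 seats).
Remainders in descending order: Carrow 0.896, Eskel 0.762, Galen 0.710, Brisco 0.633.
The surplus seats go to Carrow, Eskel, Galen.

Galen 7; Brisco 5; Carrow 7; Eskel 8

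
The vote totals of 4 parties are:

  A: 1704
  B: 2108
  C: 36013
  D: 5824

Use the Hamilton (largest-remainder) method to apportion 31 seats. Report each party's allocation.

Total 45649; standard divisor 45649/31 ≈ 1472.548.
Standard quotas: A 1.1572, B 1.4315, C 24.4562, D 3.9550.
Lower quotas: A 1, B 1, C 24, D 3 (sum 29, leaving 2 seats).
Remainders in descending order: D 0.9550, C 0.4562, B 0.4315, A 0.1572.
The surplus seats go to D, C.

A 1; B 1; C 25; D 4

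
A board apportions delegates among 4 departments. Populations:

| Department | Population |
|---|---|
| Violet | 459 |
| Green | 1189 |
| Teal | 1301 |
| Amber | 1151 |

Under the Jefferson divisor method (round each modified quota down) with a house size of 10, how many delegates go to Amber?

3

Standard divisor 4100/10 ≈ 410; standard quotas: Violet 1.120, Green 2.900, Teal 3.173, Amber 2.807.
Rounding down gives 1, 2, 3, 2 = 8 seats, so the divisor must be adjusted.
With modified divisor 350: modified quotas Violet 1.311, Green 3.397, Teal 3.717, Amber 3.289.
Rounding down: Violet 1, Green 3, Teal 3, Amber 3 (total 10).
Amber receives 3.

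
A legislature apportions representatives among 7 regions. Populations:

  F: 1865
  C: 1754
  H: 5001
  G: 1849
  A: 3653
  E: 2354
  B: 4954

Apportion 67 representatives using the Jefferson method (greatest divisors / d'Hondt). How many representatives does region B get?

16

Standard divisor 21430/67 ≈ 319.851; standard quotas: F 5.831, C 5.484, H 15.635, G 5.781, A 11.421, E 7.360, B 15.488.
Rounding down gives 5, 5, 15, 5, 11, 7, 15 = 63 seats, so the divisor must be adjusted.
With modified divisor 306: modified quotas F 6.095, C 5.732, H 16.343, G 6.042, A 11.938, E 7.693, B 16.190.
Rounding down: F 6, C 5, H 16, G 6, A 11, E 7, B 16 (total 67).
B receives 16.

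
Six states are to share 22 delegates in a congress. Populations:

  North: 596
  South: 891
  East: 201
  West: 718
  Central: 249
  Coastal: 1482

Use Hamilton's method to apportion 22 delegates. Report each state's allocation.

North 3; South 5; East 1; West 4; Central 1; Coastal 8

Total 4137; standard divisor 4137/22 ≈ 188.045.
Standard quotas: North 3.169, South 4.738, East 1.069, West 3.818, Central 1.324, Coastal 7.881.
Lower quotas: North 3, South 4, East 1, West 3, Central 1, Coastal 7 (sum 19, leaving 3 seats).
Remainders in descending order: Coastal 0.881, West 0.818, South 0.738, Central 0.324, North 0.169, East 0.069.
Largest remainders: Coastal, West, South receive the extra seats.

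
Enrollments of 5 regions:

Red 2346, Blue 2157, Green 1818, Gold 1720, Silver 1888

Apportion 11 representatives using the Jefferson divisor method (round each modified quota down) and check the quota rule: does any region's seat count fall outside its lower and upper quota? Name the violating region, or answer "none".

Standard quotas: Red 2.599, Blue 2.390, Green 2.014, Gold 1.906, Silver 2.092.
Jefferson allocation: Red 3, Blue 2, Green 2, Gold 2, Silver 2.
Every allocation lies between the lower and upper quota.

none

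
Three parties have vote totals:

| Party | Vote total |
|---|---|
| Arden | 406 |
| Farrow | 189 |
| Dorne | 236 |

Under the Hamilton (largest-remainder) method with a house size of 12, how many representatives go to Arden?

The standard divisor is 831/12 ≈ 69.25.
Standard quotas: Arden 5.863, Farrow 2.729, Dorne 3.408.
Lower quotas: Arden 5, Farrow 2, Dorne 3 (sum 10, leaving 2 seats).
Remainders in descending order: Arden 0.863, Farrow 0.729, Dorne 0.408.
Largest remainders: Arden, Farrow receive the extra seats.
Arden receives 6.

6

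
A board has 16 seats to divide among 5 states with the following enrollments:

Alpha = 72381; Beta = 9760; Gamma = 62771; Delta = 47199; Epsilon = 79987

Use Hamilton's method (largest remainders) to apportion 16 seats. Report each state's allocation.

Alpha 4, Beta 0, Gamma 4, Delta 3, Epsilon 5

The standard divisor is 272098/16 ≈ 17006.125.
Standard quotas: Alpha 4.2562, Beta 0.5739, Gamma 3.6911, Delta 2.7754, Epsilon 4.7034.
Lower quotas: Alpha 4, Beta 0, Gamma 3, Delta 2, Epsilon 4 (sum 13, leaving 3 seats).
Remainders in descending order: Delta 0.7754, Epsilon 0.7034, Gamma 0.6911, Beta 0.5739, Alpha 0.2562.
The surplus seats go to Delta, Epsilon, Gamma.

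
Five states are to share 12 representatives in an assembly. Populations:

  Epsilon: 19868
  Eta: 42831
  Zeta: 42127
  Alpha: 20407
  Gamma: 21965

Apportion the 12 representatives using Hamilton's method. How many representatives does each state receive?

Total 147198; standard divisor 147198/12 ≈ 12266.5.
Standard quotas: Epsilon 1.6197, Eta 3.4917, Zeta 3.4343, Alpha 1.6636, Gamma 1.7906.
Lower quotas: Epsilon 1, Eta 3, Zeta 3, Alpha 1, Gamma 1 (sum 9, leaving 3 seats).
Remainders in descending order: Gamma 0.7906, Alpha 0.6636, Epsilon 0.6197, Eta 0.4917, Zeta 0.4343.
Largest remainders: Gamma, Alpha, Epsilon receive the extra seats.

Epsilon 2, Eta 3, Zeta 3, Alpha 2, Gamma 2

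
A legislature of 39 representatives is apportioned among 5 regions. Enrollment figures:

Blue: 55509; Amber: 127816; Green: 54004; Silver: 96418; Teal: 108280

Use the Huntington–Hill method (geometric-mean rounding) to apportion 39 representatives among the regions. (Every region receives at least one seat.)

With divisor 11388: modified quotas Blue 4.874, Amber 11.224, Green 4.742, Silver 8.467, Teal 9.508.
Geometric-mean thresholds: Blue √(4·5)=4.472, Amber √(11·12)=11.489, Green √(4·5)=4.472, Silver √(8·9)=8.485, Teal √(9·10)=9.487.
Each quota rounded against its threshold gives Blue 5, Amber 11, Green 5, Silver 8, Teal 10 (total 39).

Blue=5, Amber=11, Green=5, Silver=8, Teal=10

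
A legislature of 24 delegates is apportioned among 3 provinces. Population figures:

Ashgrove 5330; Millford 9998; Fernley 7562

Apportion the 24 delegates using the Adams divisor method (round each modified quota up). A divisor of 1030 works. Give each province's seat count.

Ashgrove 6; Millford 10; Fernley 8

With modified divisor 1030: modified quotas Ashgrove 5.175, Millford 9.707, Fernley 7.342.
Rounding up: Ashgrove 6, Millford 10, Fernley 8 (total 24).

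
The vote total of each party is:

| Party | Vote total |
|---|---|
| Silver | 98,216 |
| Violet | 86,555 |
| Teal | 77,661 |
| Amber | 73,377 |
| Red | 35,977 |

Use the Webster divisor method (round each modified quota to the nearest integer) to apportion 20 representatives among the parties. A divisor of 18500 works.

With modified divisor 18500: modified quotas Silver 5.309, Violet 4.679, Teal 4.198, Amber 3.966, Red 1.945.
Rounding to the nearest integer: Silver 5, Violet 5, Teal 4, Amber 4, Red 2 (total 20).

Silver 5, Violet 5, Teal 4, Amber 4, Red 2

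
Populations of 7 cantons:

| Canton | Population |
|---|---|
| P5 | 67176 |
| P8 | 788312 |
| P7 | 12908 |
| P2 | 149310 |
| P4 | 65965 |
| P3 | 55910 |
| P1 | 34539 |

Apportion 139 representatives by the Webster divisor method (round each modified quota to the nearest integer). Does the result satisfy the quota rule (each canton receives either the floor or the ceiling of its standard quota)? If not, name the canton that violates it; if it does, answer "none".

Standard quotas: P5 7.953, P8 93.326, P7 1.528, P2 17.676, P4 7.809, P3 6.619, P1 4.089.
Webster allocation: P5 8, P8 92, P7 2, P2 18, P4 8, P3 7, P1 4.
P8 has quota 93.326 (lower 93, upper 94) but receives 92 — outside the quota interval.

P8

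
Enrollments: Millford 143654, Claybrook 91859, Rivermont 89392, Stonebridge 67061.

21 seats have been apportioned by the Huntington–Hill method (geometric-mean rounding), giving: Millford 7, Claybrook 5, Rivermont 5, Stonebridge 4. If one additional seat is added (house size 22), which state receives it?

Millford

Priority for the next seat is population ÷ (√(s·(s+1))).
Priorities: Millford 19196.573, Claybrook 16771.082, Rivermont 16320.672, Stonebridge 14995.295.
Highest priority: Millford.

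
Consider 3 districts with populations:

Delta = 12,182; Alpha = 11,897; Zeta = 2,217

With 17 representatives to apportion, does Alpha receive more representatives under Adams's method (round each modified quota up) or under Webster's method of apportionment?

Adams: Delta 8, Alpha 7, Zeta 2.
Webster: Delta 8, Alpha 8, Zeta 1.
Alpha gets 7 under Adams and 8 under Webster.

Webster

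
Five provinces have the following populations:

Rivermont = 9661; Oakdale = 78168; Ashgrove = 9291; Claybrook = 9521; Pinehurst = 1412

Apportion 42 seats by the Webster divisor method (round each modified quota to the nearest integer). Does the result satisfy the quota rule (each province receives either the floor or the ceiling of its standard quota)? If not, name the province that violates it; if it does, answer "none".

Oakdale

Standard quotas: Rivermont 3.755, Oakdale 30.384, Ashgrove 3.611, Claybrook 3.701, Pinehurst 0.549.
Webster allocation: Rivermont 4, Oakdale 29, Ashgrove 4, Claybrook 4, Pinehurst 1.
Oakdale has quota 30.384 (lower 30, upper 31) but receives 29 — outside the quota interval.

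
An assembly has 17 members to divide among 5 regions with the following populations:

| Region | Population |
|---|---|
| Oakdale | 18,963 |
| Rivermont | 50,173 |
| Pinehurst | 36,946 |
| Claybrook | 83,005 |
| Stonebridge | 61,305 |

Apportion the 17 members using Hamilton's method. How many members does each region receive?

The standard divisor is 250392/17 ≈ 14728.941.
Standard quotas: Oakdale 1.2875, Rivermont 3.4064, Pinehurst 2.5084, Claybrook 5.6355, Stonebridge 4.1622.
Lower quotas: Oakdale 1, Rivermont 3, Pinehurst 2, Claybrook 5, Stonebridge 4 (sum 15, leaving 2 seats).
Remainders in descending order: Claybrook 0.6355, Pinehurst 0.5084, Rivermont 0.4064, Oakdale 0.2875, Stonebridge 0.1622.
The surplus seats go to Claybrook, Pinehurst.

Oakdale 1, Rivermont 3, Pinehurst 3, Claybrook 6, Stonebridge 4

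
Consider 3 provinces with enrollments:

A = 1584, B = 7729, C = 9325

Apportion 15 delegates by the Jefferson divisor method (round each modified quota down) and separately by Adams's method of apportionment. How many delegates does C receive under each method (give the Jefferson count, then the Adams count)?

Jefferson: A 1, B 6, C 8.
Adams: A 2, B 6, C 7.
C gets 8 under Jefferson and 7 under Adams.

8 and 7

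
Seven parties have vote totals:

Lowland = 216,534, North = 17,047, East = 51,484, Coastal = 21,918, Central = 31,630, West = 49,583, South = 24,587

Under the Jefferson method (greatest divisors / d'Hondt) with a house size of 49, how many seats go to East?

Standard divisor 412783/49 ≈ 8424.143; standard quotas: Lowland 25.704, North 2.024, East 6.111, Coastal 2.602, Central 3.755, West 5.886, South 2.919.
Rounding down gives 25, 2, 6, 2, 3, 5, 2 = 45 seats, so the divisor must be adjusted.
With modified divisor 8000: modified quotas Lowland 27.067, North 2.131, East 6.436, Coastal 2.740, Central 3.954, West 6.198, South 3.073.
Rounding down: Lowland 27, North 2, East 6, Coastal 2, Central 3, West 6, South 3 (total 49).
East receives 6.

6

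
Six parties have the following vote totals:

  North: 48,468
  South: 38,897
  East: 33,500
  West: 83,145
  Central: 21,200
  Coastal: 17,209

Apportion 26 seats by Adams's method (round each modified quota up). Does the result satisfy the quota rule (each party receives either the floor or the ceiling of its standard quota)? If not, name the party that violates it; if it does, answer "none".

Standard quotas: North 5.198, South 4.172, East 3.593, West 8.917, Central 2.274, Coastal 1.846.
Adams allocation: North 5, South 4, East 4, West 8, Central 3, Coastal 2.
Every allocation lies between the lower and upper quota.

none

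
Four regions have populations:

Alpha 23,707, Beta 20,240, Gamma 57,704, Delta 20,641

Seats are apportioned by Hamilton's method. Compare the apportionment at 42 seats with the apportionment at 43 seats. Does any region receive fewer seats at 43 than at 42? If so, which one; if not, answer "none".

At 42 seats: Alpha 8, Beta 7, Gamma 20, Delta 7.
At 43 seats: Alpha 9, Beta 7, Gamma 20, Delta 7.
No region's allocation decreased.

none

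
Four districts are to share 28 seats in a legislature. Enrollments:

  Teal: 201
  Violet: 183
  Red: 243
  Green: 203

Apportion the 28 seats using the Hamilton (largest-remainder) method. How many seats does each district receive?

Teal: 7; Violet: 6; Red: 8; Green: 7

Standard divisor: 830 ÷ 28 ≈ 29.643.
Standard quotas: Teal 6.781, Violet 6.173, Red 8.198, Green 6.848.
Lower quotas: Teal 6, Violet 6, Red 8, Green 6 (sum 26, leaving 2 seats).
Remainders in descending order: Green 0.848, Teal 0.781, Red 0.198, Violet 0.173.
The surplus seats go to Green, Teal.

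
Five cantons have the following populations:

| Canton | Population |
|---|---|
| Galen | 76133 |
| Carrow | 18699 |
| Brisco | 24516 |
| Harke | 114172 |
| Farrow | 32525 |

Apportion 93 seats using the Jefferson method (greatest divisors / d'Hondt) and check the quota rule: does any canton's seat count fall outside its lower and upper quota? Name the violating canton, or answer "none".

Standard quotas: Galen 26.613, Carrow 6.537, Brisco 8.570, Harke 39.911, Farrow 11.370.
Jefferson allocation: Galen 27, Carrow 6, Brisco 8, Harke 41, Farrow 11.
Harke has quota 39.911 (lower 39, upper 40) but receives 41 — outside the quota interval.

Harke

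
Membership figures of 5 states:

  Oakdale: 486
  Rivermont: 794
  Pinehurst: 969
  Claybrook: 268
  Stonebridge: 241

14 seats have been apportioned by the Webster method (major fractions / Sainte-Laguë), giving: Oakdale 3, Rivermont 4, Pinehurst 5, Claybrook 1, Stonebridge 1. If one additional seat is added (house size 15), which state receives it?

Priority for the next seat is population ÷ (current seats + 0.5).
Priorities: Oakdale 138.857, Rivermont 176.444, Pinehurst 176.182, Claybrook 178.667, Stonebridge 160.667.
Highest priority: Claybrook.

Claybrook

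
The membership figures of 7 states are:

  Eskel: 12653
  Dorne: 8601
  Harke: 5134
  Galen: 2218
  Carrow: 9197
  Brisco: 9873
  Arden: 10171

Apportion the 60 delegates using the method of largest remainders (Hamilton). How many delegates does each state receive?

Standard divisor: 57847 ÷ 60 ≈ 964.117.
Standard quotas: Eskel 13.1239, Dorne 8.9211, Harke 5.3251, Galen 2.3006, Carrow 9.5393, Brisco 10.2405, Arden 10.5496.
Lower quotas: Eskel 13, Dorne 8, Harke 5, Galen 2, Carrow 9, Brisco 10, Arden 10 (sum 57, leaving 3 seats).
Remainders in descending order: Dorne 0.9211, Arden 0.5496, Carrow 0.5393, Harke 0.3251, Galen 0.3006, Brisco 0.2405, Eskel 0.1239.
The surplus seats go to Dorne, Arden, Carrow.

Eskel 13, Dorne 9, Harke 5, Galen 2, Carrow 10, Brisco 10, Arden 11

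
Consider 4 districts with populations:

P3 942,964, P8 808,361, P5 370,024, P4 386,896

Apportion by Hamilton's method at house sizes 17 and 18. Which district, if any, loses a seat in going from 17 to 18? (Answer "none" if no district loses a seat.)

At 17 seats: P3 6, P8 5, P5 3, P4 3.
At 18 seats: P3 7, P8 6, P5 2, P4 3.
P5 drops from 3 to 2.

P5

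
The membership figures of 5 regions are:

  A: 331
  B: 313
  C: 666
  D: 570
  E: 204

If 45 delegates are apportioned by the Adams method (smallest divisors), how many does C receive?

14

Standard divisor 2084/45 ≈ 46.311; standard quotas: A 7.147, B 6.759, C 14.381, D 12.308, E 4.405.
Rounding up gives 8, 7, 15, 13, 5 = 48 seats, so the divisor must be adjusted.
With modified divisor 50: modified quotas A 6.620, B 6.260, C 13.320, D 11.400, E 4.080.
Rounding up: A 7, B 7, C 14, D 12, E 5 (total 45).
C receives 14.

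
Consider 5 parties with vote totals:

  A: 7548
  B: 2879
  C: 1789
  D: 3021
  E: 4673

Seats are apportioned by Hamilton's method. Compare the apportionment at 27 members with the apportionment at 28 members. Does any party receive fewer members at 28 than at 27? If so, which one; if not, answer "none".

C

At 27 seats: A 10, B 4, C 3, D 4, E 6.
At 28 seats: A 11, B 4, C 2, D 4, E 7.
C drops from 3 to 2.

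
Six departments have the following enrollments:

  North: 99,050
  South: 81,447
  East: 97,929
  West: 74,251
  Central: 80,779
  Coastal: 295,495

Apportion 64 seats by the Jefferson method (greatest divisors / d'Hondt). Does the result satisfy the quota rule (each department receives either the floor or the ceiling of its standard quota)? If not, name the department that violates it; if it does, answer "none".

Coastal

Standard quotas: North 8.696, South 7.151, East 8.598, West 6.519, Central 7.092, Coastal 25.944.
Jefferson allocation: North 9, South 7, East 8, West 6, Central 7, Coastal 27.
Coastal has quota 25.944 (lower 25, upper 26) but receives 27 — outside the quota interval.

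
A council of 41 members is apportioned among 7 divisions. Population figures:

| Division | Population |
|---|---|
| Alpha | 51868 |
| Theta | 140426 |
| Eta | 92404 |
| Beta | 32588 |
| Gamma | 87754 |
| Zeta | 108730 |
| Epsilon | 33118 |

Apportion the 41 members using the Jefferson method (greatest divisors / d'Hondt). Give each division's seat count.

Standard divisor 546888/41 ≈ 13338.732; standard quotas: Alpha 3.889, Theta 10.528, Eta 6.927, Beta 2.443, Gamma 6.579, Zeta 8.151, Epsilon 2.483.
Rounding down gives 3, 10, 6, 2, 6, 8, 2 = 37 seats, so the divisor must be adjusted.
With modified divisor 12300: modified quotas Alpha 4.217, Theta 11.417, Eta 7.513, Beta 2.649, Gamma 7.134, Zeta 8.840, Epsilon 2.693.
Rounding down: Alpha 4, Theta 11, Eta 7, Beta 2, Gamma 7, Zeta 8, Epsilon 2 (total 41).

Alpha 4, Theta 11, Eta 7, Beta 2, Gamma 7, Zeta 8, Epsilon 2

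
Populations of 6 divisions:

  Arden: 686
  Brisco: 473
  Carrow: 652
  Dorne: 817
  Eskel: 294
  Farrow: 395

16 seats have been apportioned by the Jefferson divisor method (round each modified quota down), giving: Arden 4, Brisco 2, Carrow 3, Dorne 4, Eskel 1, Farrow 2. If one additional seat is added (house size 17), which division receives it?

Dorne

Priority for the next seat is population ÷ (current seats + 1).
Priorities: Arden 137.200, Brisco 157.667, Carrow 163.000, Dorne 163.400, Eskel 147.000, Farrow 131.667.
Highest priority: Dorne.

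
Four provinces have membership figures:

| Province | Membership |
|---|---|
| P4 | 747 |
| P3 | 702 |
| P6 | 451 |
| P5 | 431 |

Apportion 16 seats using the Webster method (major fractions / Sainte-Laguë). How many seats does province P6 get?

Standard divisor 2331/16 ≈ 145.688; standard quotas: P4 5.127, P3 4.819, P6 3.096, P5 2.958.
Rounding to the nearest integer gives P4 5, P3 5, P6 3, P5 3 — total 16, matching the house size, so no adjustment is needed.
P6 receives 3.

3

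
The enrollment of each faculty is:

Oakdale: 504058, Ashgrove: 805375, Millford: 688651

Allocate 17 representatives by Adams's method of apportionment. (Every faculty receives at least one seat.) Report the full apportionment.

Standard divisor 1998084/17 ≈ 117534.353; standard quotas: Oakdale 4.289, Ashgrove 6.852, Millford 5.859.
Rounding up gives 5, 7, 6 = 18 seats, so the divisor must be adjusted.
With modified divisor 130100: modified quotas Oakdale 3.874, Ashgrove 6.190, Millford 5.293.
Rounding up: Oakdale 4, Ashgrove 7, Millford 6 (total 17).

Oakdale 4, Ashgrove 7, Millford 6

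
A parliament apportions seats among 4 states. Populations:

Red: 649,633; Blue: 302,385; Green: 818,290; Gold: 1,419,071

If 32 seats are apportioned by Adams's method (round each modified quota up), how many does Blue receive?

3

Standard divisor 3189379/32 ≈ 99668.094; standard quotas: Red 6.518, Blue 3.034, Green 8.210, Gold 14.238.
Rounding up gives 7, 4, 9, 15 = 35 seats, so the divisor must be adjusted.
With modified divisor 105300: modified quotas Red 6.169, Blue 2.872, Green 7.771, Gold 13.476.
Rounding up: Red 7, Blue 3, Green 8, Gold 14 (total 32).
Blue receives 3.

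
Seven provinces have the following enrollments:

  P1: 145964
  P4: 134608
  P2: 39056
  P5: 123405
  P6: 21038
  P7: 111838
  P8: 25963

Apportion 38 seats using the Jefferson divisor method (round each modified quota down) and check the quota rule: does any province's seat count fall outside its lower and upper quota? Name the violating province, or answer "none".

none

Standard quotas: P1 9.216, P4 8.499, P2 2.466, P5 7.791, P6 1.328, P7 7.061, P8 1.639.
Jefferson allocation: P1 10, P4 9, P2 2, P5 8, P6 1, P7 7, P8 1.
Every allocation lies between the lower and upper quota.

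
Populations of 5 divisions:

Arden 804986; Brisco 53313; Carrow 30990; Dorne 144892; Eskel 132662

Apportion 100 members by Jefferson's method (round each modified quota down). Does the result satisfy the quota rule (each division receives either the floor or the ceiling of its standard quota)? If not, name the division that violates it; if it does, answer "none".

Standard quotas: Arden 68.988, Brisco 4.569, Carrow 2.656, Dorne 12.417, Eskel 11.369.
Jefferson allocation: Arden 71, Brisco 4, Carrow 2, Dorne 12, Eskel 11.
Arden has quota 68.988 (lower 68, upper 69) but receives 71 — outside the quota interval.

Arden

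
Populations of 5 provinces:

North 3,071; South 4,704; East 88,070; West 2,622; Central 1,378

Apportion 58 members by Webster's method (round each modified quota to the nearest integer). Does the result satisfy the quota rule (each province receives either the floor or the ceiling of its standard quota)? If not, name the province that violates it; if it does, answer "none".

East

Standard quotas: North 1.784, South 2.733, East 51.160, West 1.523, Central 0.800.
Webster allocation: North 2, South 3, East 50, West 2, Central 1.
East has quota 51.160 (lower 51, upper 52) but receives 50 — outside the quota interval.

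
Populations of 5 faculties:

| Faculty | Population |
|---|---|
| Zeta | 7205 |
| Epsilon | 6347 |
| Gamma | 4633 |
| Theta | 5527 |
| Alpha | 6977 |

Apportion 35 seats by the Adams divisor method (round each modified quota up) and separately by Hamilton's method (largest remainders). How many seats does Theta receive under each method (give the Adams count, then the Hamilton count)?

Adams: Zeta 8, Epsilon 7, Gamma 6, Theta 6, Alpha 8.
Hamilton: Zeta 8, Epsilon 7, Gamma 5, Theta 7, Alpha 8.
Theta gets 6 under Adams and 7 under Hamilton.

6 and 7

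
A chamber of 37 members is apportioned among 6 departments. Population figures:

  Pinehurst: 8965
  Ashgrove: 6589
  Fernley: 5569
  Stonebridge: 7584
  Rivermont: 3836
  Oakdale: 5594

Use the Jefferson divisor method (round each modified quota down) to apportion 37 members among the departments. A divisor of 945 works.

With modified divisor 945: modified quotas Pinehurst 9.487, Ashgrove 6.972, Fernley 5.893, Stonebridge 8.025, Rivermont 4.059, Oakdale 5.920.
Rounding down: Pinehurst 9, Ashgrove 6, Fernley 5, Stonebridge 8, Rivermont 4, Oakdale 5 (total 37).

Pinehurst 9; Ashgrove 6; Fernley 5; Stonebridge 8; Rivermont 4; Oakdale 5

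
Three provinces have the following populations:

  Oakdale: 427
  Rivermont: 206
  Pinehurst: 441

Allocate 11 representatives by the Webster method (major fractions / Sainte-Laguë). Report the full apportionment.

Standard divisor 1074/11 ≈ 97.636; standard quotas: Oakdale 4.373, Rivermont 2.110, Pinehurst 4.517.
Rounding to the nearest integer gives Oakdale 4, Rivermont 2, Pinehurst 5 — total 11, matching the house size, so no adjustment is needed.

Oakdale 4, Rivermont 2, Pinehurst 5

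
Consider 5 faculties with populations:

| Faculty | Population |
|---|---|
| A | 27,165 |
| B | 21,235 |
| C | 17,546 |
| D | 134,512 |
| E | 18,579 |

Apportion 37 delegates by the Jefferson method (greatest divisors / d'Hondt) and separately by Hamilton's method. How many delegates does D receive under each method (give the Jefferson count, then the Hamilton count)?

Jefferson: A 4, B 3, C 3, D 24, E 3.
Hamilton: A 5, B 3, C 3, D 23, E 3.
D gets 24 under Jefferson and 23 under Hamilton.

24 and 23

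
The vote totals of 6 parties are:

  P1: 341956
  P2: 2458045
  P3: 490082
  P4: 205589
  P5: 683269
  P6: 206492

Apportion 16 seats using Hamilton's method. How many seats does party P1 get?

1

Standard divisor: 4385433 ÷ 16 ≈ 274089.562.
Standard quotas: P1 1.2476, P2 8.9680, P3 1.7880, P4 0.7501, P5 2.4929, P6 0.7534.
Lower quotas: P1 1, P2 8, P3 1, P4 0, P5 2, P6 0 (sum 12, leaving 4 seats).
Remainders in descending order: P2 0.9680, P3 0.7880, P6 0.7534, P4 0.7501, P5 0.4929, P1 0.2476.
Largest remainders: P2, P3, P6, P4 receive the extra seats.
P1 receives 1.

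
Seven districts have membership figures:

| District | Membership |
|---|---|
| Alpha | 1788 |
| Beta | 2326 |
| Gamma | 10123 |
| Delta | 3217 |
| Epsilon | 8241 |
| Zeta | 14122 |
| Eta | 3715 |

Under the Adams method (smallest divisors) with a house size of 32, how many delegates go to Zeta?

Standard divisor 43532/32 ≈ 1360.375; standard quotas: Alpha 1.314, Beta 1.710, Gamma 7.441, Delta 2.365, Epsilon 6.058, Zeta 10.381, Eta 2.731.
Rounding up gives 2, 2, 8, 3, 7, 11, 3 = 36 seats, so the divisor must be adjusted.
With modified divisor 1590: modified quotas Alpha 1.125, Beta 1.463, Gamma 6.367, Delta 2.023, Epsilon 5.183, Zeta 8.882, Eta 2.336.
Rounding up: Alpha 2, Beta 2, Gamma 7, Delta 3, Epsilon 6, Zeta 9, Eta 3 (total 32).
Zeta receives 9.

9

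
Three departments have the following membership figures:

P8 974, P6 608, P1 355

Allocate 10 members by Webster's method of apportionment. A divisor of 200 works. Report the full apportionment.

With modified divisor 200: modified quotas P8 4.870, P6 3.040, P1 1.775.
Rounding to the nearest integer: P8 5, P6 3, P1 2 (total 10).

P8 5, P6 3, P1 2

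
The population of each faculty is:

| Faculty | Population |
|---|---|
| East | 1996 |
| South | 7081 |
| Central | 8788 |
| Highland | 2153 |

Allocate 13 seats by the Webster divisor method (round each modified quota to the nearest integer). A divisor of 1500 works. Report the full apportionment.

East=1, South=5, Central=6, Highland=1

With modified divisor 1500: modified quotas East 1.331, South 4.721, Central 5.859, Highland 1.435.
Rounding to the nearest integer: East 1, South 5, Central 6, Highland 1 (total 13).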